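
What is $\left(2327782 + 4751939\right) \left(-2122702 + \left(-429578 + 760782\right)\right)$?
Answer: $-12683306012058$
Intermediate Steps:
$\left(2327782 + 4751939\right) \left(-2122702 + \left(-429578 + 760782\right)\right) = 7079721 \left(-2122702 + 331204\right) = 7079721 \left(-1791498\right) = -12683306012058$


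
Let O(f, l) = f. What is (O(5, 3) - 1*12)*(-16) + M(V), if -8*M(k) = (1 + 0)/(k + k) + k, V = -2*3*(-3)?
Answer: 31607/288 ≈ 109.75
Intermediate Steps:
V = 18 (V = -6*(-3) = 18)
M(k) = -k/8 - 1/(16*k) (M(k) = -((1 + 0)/(k + k) + k)/8 = -(1/(2*k) + k)/8 = -(k + 1/(2*k))/8 = -k/8 - 1/(16*k))
(O(5, 3) - 1*12)*(-16) + M(V) = (5 - 1*12)*(-16) + (-1/8*18 - 1/16/18) = (5 - 12)*(-16) + (-9/4 - 1/16*1/18) = -7*(-16) + (-9/4 - 1/288) = 112 - 649/288 = 31607/288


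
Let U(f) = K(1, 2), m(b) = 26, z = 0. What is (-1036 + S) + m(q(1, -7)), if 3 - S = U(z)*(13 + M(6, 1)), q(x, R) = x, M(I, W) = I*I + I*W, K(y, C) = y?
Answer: -1062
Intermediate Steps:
M(I, W) = I² + I*W
U(f) = 1
S = -52 (S = 3 - (13 + 6*(6 + 1)) = 3 - (13 + 6*7) = 3 - (13 + 42) = 3 - 55 = -52)
(-1036 + S) + m(q(1, -7)) = (-1036 - 52) + 26 = -1088 + 26 = -1062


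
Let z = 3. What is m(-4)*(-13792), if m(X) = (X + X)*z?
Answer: 331008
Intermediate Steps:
m(X) = 6*X (m(X) = (X + X)*3 = (2*X)*3 = 6*X)
m(-4)*(-13792) = (6*(-4))*(-13792) = -24*(-13792) = 331008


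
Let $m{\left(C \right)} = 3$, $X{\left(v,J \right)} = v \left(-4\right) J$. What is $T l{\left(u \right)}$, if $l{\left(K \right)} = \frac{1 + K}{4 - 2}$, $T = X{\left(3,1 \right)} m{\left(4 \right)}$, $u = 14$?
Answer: $-270$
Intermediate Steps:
$X{\left(v,J \right)} = - 4 J v$ ($X{\left(v,J \right)} = - 4 v J = - 4 J v$)
$T = -36$ ($T = \left(-4\right) 1 \cdot 3 \cdot 3 = \left(-12\right) 3 = -36$)
$l{\left(K \right)} = \frac{1}{2} + \frac{K}{2}$ ($l{\left(K \right)} = \frac{1 + K}{2} = \left(1 + K\right) \frac{1}{2} = \frac{1}{2} + \frac{K}{2}$)
$T l{\left(u \right)} = - 36 \left(\frac{1}{2} + \frac{1}{2} \cdot 14\right) = - 36 \left(\frac{1}{2} + 7\right) = \left(-36\right) \frac{15}{2} = -270$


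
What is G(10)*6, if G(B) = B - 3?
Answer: 42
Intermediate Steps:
G(B) = -3 + B
G(10)*6 = (-3 + 10)*6 = 7*6 = 42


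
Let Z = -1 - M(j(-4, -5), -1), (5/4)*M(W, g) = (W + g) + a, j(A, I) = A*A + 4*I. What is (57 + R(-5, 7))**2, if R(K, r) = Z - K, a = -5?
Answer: 4761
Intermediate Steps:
j(A, I) = A**2 + 4*I
M(W, g) = -4 + 4*W/5 + 4*g/5 (M(W, g) = 4*((W + g) - 5)/5 = 4*(-5 + W + g)/5 = -4 + 4*W/5 + 4*g/5)
Z = 7 (Z = -1 - (-4 + 4*((-4)**2 + 4*(-5))/5 + (4/5)*(-1)) = -1 - (-4 + 4*(16 - 20)/5 - 4/5) = -1 - (-4 + (4/5)*(-4) - 4/5) = -1 - (-4 - 16/5 - 4/5) = -1 - 1*(-8) = -1 + 8 = 7)
R(K, r) = 7 - K
(57 + R(-5, 7))**2 = (57 + (7 - 1*(-5)))**2 = (57 + (7 + 5))**2 = (57 + 12)**2 = 69**2 = 4761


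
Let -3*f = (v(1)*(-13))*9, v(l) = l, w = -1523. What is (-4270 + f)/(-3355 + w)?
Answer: 4231/4878 ≈ 0.86736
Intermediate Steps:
f = 39 (f = -1*(-13)*9/3 = -(-13)*9/3 = -⅓*(-117) = 39)
(-4270 + f)/(-3355 + w) = (-4270 + 39)/(-3355 - 1523) = -4231/(-4878) = -4231*(-1/4878) = 4231/4878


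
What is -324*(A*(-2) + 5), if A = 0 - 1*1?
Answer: -2268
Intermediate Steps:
A = -1 (A = 0 - 1 = -1)
-324*(A*(-2) + 5) = -324*(-1*(-2) + 5) = -324*(2 + 5) = -324*7 = -2268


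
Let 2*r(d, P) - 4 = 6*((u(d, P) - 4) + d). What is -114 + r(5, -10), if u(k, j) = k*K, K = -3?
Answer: -154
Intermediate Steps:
u(k, j) = -3*k (u(k, j) = k*(-3) = -3*k)
r(d, P) = -10 - 6*d (r(d, P) = 2 + (6*((-3*d - 4) + d))/2 = 2 + (6*((-4 - 3*d) + d))/2 = 2 + (6*(-4 - 2*d))/2 = 2 + (-24 - 12*d)/2 = 2 + (-12 - 6*d) = -10 - 6*d)
-114 + r(5, -10) = -114 + (-10 - 6*5) = -114 + (-10 - 30) = -114 - 40 = -154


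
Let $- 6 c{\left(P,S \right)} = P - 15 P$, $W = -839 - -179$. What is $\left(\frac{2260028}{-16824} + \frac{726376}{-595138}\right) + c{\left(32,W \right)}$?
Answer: $- \frac{25401729133}{417191738} \approx -60.887$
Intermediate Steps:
$W = -660$ ($W = -839 + 179 = -660$)
$c{\left(P,S \right)} = \frac{7 P}{3}$ ($c{\left(P,S \right)} = - \frac{P - 15 P}{6} = - \frac{\left(-14\right) P}{6} = \frac{7 P}{3}$)
$\left(\frac{2260028}{-16824} + \frac{726376}{-595138}\right) + c{\left(32,W \right)} = \left(\frac{2260028}{-16824} + \frac{726376}{-595138}\right) + \frac{7}{3} \cdot 32 = \left(2260028 \left(- \frac{1}{16824}\right) + 726376 \left(- \frac{1}{595138}\right)\right) + \frac{224}{3} = \left(- \frac{565007}{4206} - \frac{363188}{297569}\right) + \frac{224}{3} = - \frac{169656136711}{1251575214} + \frac{224}{3} = - \frac{25401729133}{417191738}$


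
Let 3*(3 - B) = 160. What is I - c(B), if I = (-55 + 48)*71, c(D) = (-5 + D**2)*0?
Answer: -497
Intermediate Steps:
B = -151/3 (B = 3 - 1/3*160 = 3 - 160/3 = -151/3 ≈ -50.333)
c(D) = 0
I = -497 (I = -7*71 = -497)
I - c(B) = -497 - 1*0 = -497 + 0 = -497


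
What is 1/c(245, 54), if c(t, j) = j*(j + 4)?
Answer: 1/3132 ≈ 0.00031928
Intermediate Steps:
c(t, j) = j*(4 + j)
1/c(245, 54) = 1/(54*(4 + 54)) = 1/(54*58) = 1/3132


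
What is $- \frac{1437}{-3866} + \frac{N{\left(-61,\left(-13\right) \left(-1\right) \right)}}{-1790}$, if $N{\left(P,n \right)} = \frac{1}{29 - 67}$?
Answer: $\frac{48874303}{131482660} \approx 0.37172$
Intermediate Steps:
$N{\left(P,n \right)} = - \frac{1}{38}$ ($N{\left(P,n \right)} = \frac{1}{-38} = - \frac{1}{38}$)
$- \frac{1437}{-3866} + \frac{N{\left(-61,\left(-13\right) \left(-1\right) \right)}}{-1790} = - \frac{1437}{-3866} - \frac{1}{38 \left(-1790\right)} = \left(-1437\right) \left(- \frac{1}{3866}\right) - - \frac{1}{68020} = \frac{1437}{3866} + \frac{1}{68020} = \frac{48874303}{131482660}$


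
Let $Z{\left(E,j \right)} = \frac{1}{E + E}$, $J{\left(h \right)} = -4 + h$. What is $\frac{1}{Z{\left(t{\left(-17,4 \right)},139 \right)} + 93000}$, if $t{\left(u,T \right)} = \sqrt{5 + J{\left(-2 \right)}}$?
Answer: $\frac{372000}{34596000001} + \frac{2 i}{34596000001} \approx 1.0753 \cdot 10^{-5} + 5.781 \cdot 10^{-11} i$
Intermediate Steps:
$t{\left(u,T \right)} = i$ ($t{\left(u,T \right)} = \sqrt{5 - 6} = \sqrt{-1} = i$)
$Z{\left(E,j \right)} = \frac{1}{2 E}$
$\frac{1}{Z{\left(t{\left(-17,4 \right)},139 \right)} + 93000} = \frac{1}{\frac{1}{2 i} + 93000} = \frac{1}{\frac{\left(-1\right) i}{2} + 93000} = \frac{1}{- \frac{i}{2} + 93000} = \frac{1}{93000 - \frac{i}{2}} = \frac{4 \left(93000 + \frac{i}{2}\right)}{34596000001}$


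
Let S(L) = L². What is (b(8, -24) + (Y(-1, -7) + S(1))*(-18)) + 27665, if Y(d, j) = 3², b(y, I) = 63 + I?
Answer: 27524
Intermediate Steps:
Y(d, j) = 9
(b(8, -24) + (Y(-1, -7) + S(1))*(-18)) + 27665 = ((63 - 24) + (9 + 1²)*(-18)) + 27665 = (39 + (9 + 1)*(-18)) + 27665 = (39 + 10*(-18)) + 27665 = (39 - 180) + 27665 = -141 + 27665 = 27524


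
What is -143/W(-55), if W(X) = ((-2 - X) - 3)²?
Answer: -143/2500 ≈ -0.057200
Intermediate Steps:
W(X) = (-5 - X)²
-143/W(-55) = -143/(5 - 55)² = -143/((-50)²) = -143/2500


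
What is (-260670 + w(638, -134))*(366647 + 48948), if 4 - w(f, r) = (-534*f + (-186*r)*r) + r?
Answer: 1421324925720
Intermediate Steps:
w(f, r) = 4 - r + 186*r² + 534*f (w(f, r) = 4 - ((-534*f + (-186*r)*r) + r) = 4 - ((-534*f - 186*r²) + r) = 4 - (r - 534*f - 186*r²) = 4 + (-r + 186*r² + 534*f) = 4 - r + 186*r² + 534*f)
(-260670 + w(638, -134))*(366647 + 48948) = (-260670 + (4 - 1*(-134) + 186*(-134)² + 534*638))*(366647 + 48948) = (-260670 + (4 + 134 + 186*17956 + 340692))*415595 = (-260670 + (4 + 134 + 3339816 + 340692))*415595 = (-260670 + 3680646)*415595 = 3419976*415595 = 1421324925720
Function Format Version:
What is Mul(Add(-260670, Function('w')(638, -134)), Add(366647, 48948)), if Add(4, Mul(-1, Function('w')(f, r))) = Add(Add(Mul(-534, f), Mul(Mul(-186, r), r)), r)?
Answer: 1421324925720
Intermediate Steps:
Function('w')(f, r) = Add(4, Mul(-1, r), Mul(186, Pow(r, 2)), Mul(534, f)) (Function('w')(f, r) = Add(4, Mul(-1, Add(Add(Mul(-534, f), Mul(Mul(-186, r), r)), r))) = Add(4, Mul(-1, Add(Add(Mul(-534, f), Mul(-186, Pow(r, 2))), r))) = Add(4, Mul(-1, Add(r, Mul(-534, f), Mul(-186, Pow(r, 2))))) = Add(4, Add(Mul(-1, r), Mul(186, Pow(r, 2)), Mul(534, f))) = Add(4, Mul(-1, r), Mul(186, Pow(r, 2)), Mul(534, f)))
Mul(Add(-260670, Function('w')(638, -134)), Add(366647, 48948)) = Mul(Add(-260670, Add(4, Mul(-1, -134), Mul(186, Pow(-134, 2)), Mul(534, 638))), Add(366647, 48948)) = Mul(Add(-260670, Add(4, 134, Mul(186, 17956), 340692)), 415595) = Mul(Add(-260670, Add(4, 134, 3339816, 340692)), 415595) = Mul(Add(-260670, 3680646), 415595) = Mul(3419976, 415595) = 1421324925720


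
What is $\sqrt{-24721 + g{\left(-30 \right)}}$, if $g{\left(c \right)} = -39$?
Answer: $2 i \sqrt{6190} \approx 157.35 i$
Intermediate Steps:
$\sqrt{-24721 + g{\left(-30 \right)}} = \sqrt{-24721 - 39} = \sqrt{-24760} = 2 i \sqrt{6190}$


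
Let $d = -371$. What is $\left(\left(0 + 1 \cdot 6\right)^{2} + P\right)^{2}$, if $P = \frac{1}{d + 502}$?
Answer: $\frac{22250089}{17161} \approx 1296.5$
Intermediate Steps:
$P = \frac{1}{131}$ ($P = \frac{1}{-371 + 502} = \frac{1}{131} \approx 0.0076336$)
$\left(\left(0 + 1 \cdot 6\right)^{2} + P\right)^{2} = \left(\left(0 + 1 \cdot 6\right)^{2} + \frac{1}{131}\right)^{2} = \left(\left(0 + 6\right)^{2} + \frac{1}{131}\right)^{2} = \left(6^{2} + \frac{1}{131}\right)^{2} = \left(36 + \frac{1}{131}\right)^{2} = \left(\frac{4717}{131}\right)^{2} = \frac{22250089}{17161}$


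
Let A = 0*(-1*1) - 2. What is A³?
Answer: -8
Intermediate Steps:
A = -2 (A = 0*(-1) - 2 = 0 - 2 = -2)
A³ = (-2)³ = -8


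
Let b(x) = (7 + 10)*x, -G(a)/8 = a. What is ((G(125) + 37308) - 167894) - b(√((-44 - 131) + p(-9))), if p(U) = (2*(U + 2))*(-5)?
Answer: -131586 - 17*I*√105 ≈ -1.3159e+5 - 174.2*I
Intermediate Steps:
G(a) = -8*a
p(U) = -20 - 10*U (p(U) = (2*(2 + U))*(-5) = (4 + 2*U)*(-5) = -20 - 10*U)
b(x) = 17*x
((G(125) + 37308) - 167894) - b(√((-44 - 131) + p(-9))) = ((-8*125 + 37308) - 167894) - 17*√((-44 - 131) + (-20 - 10*(-9))) = ((-1000 + 37308) - 167894) - 17*√(-175 + (-20 + 90)) = (36308 - 167894) - 17*√(-175 + 70) = -131586 - 17*√(-105) = -131586 - 17*I*√105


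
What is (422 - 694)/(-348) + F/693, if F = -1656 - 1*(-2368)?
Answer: 36356/20097 ≈ 1.8090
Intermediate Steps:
F = 712 (F = -1656 + 2368 = 712)
(422 - 694)/(-348) + F/693 = (422 - 694)/(-348) + 712/693 = -272*(-1/348) + 712*(1/693) = 68/87 + 712/693 = 36356/20097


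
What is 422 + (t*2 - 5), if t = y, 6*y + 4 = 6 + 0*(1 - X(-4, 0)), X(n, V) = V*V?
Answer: 1253/3 ≈ 417.67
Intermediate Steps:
X(n, V) = V²
y = ⅓ (y = -⅔ + (6 + 0*(1 - 1*0²))/6 = -⅔ + (6 + 0*(1 - 1*0))/6 = -⅔ + (6 + 0*(1 + 0))/6 = -⅔ + (6 + 0*1)/6 = -⅔ + (6 + 0)/6 = -⅔ + (⅙)*6 = -⅔ + 1 = ⅓ ≈ 0.33333)
t = ⅓ ≈ 0.33333
422 + (t*2 - 5) = 422 + ((⅓)*2 - 5) = 422 + (⅔ - 5) = 422 - 13/3 = 1253/3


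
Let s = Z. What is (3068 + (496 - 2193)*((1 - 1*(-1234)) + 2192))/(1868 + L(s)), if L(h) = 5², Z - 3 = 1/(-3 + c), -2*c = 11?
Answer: -1937517/631 ≈ -3070.6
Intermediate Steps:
c = -11/2 (c = -½*11 = -11/2 ≈ -5.5000)
Z = 49/17 (Z = 3 + 1/(-3 - 11/2) = 3 + 1/(-17/2) = 3 - 2/17 = 49/17 ≈ 2.8824)
s = 49/17 ≈ 2.8824
L(h) = 25
(3068 + (496 - 2193)*((1 - 1*(-1234)) + 2192))/(1868 + L(s)) = (3068 + (496 - 2193)*((1 - 1*(-1234)) + 2192))/(1868 + 25) = (3068 - 1697*((1 + 1234) + 2192))/1893 = (3068 - 1697*(1235 + 2192))*(1/1893) = (3068 - 1697*3427)*(1/1893) = (3068 - 5815619)*(1/1893) = -5812551*1/1893 = -1937517/631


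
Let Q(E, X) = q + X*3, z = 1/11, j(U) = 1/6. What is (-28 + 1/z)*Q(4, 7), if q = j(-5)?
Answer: -2159/6 ≈ -359.83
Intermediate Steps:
j(U) = 1/6
z = 1/11 ≈ 0.090909
q = 1/6 ≈ 0.16667
Q(E, X) = 1/6 + 3*X (Q(E, X) = 1/6 + X*3 = 1/6 + 3*X)
(-28 + 1/z)*Q(4, 7) = (-28 + 1/(1/11))*(1/6 + 3*7) = (-28 + 11)*(1/6 + 21) = -17*127/6 = -2159/6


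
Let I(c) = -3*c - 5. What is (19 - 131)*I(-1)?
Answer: 224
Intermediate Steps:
I(c) = -5 - 3*c
(19 - 131)*I(-1) = (19 - 131)*(-5 - 3*(-1)) = -112*(-5 + 3) = -112*(-2) = 224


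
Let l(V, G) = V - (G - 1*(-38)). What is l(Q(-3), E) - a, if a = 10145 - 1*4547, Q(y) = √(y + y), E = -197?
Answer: -5439 + I*√6 ≈ -5439.0 + 2.4495*I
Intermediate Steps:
Q(y) = √2*√y (Q(y) = √(2*y) = √2*√y)
l(V, G) = -38 + V - G (l(V, G) = V - (G + 38) = V - (38 + G) = V + (-38 - G) = -38 + V - G)
a = 5598 (a = 10145 - 4547 = 5598)
l(Q(-3), E) - a = (-38 + √2*√(-3) - 1*(-197)) - 1*5598 = (-38 + √2*(I*√3) + 197) - 5598 = (-38 + I*√6 + 197) - 5598 = (159 + I*√6) - 5598 = -5439 + I*√6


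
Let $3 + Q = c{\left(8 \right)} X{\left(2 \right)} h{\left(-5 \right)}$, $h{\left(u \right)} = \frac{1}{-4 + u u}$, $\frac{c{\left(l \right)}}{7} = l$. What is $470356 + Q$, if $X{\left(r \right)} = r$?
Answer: $\frac{1411075}{3} \approx 4.7036 \cdot 10^{5}$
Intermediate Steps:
$c{\left(l \right)} = 7 l$
$h{\left(u \right)} = \frac{1}{-4 + u^{2}}$
$Q = \frac{7}{3}$ ($Q = -3 + \frac{7 \cdot 8 \cdot 2}{-4 + \left(-5\right)^{2}} = -3 + \frac{56 \cdot 2}{-4 + 25} = -3 + \frac{112}{21} = -3 + 112 \cdot \frac{1}{21} = -3 + \frac{16}{3} = \frac{7}{3} \approx 2.3333$)
$470356 + Q = 470356 + \frac{7}{3} = \frac{1411075}{3}$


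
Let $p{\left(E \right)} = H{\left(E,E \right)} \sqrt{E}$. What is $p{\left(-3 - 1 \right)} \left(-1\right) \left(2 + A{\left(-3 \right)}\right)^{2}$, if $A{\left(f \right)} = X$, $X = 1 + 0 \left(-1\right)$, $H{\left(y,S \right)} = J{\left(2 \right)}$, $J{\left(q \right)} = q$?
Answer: $- 36 i \approx - 36.0 i$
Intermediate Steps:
$H{\left(y,S \right)} = 2$
$X = 1$ ($X = 1 + 0 = 1$)
$A{\left(f \right)} = 1$
$p{\left(E \right)} = 2 \sqrt{E}$
$p{\left(-3 - 1 \right)} \left(-1\right) \left(2 + A{\left(-3 \right)}\right)^{2} = 2 \sqrt{-3 - 1} \left(-1\right) \left(2 + 1\right)^{2} = 2 \sqrt{-3 - 1} \left(-1\right) 3^{2} = 2 \sqrt{-4} \left(-1\right) 9 = 2 \cdot 2 i \left(-1\right) 9 = 4 i \left(-1\right) 9 = - 4 i 9 = - 36 i$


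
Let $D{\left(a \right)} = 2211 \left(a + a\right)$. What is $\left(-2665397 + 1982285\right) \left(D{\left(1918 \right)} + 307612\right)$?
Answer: $-6003876832896$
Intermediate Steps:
$D{\left(a \right)} = 4422 a$ ($D{\left(a \right)} = 2211 \cdot 2 a = 4422 a$)
$\left(-2665397 + 1982285\right) \left(D{\left(1918 \right)} + 307612\right) = \left(-2665397 + 1982285\right) \left(4422 \cdot 1918 + 307612\right) = - 683112 \left(8481396 + 307612\right) = \left(-683112\right) 8789008 = -6003876832896$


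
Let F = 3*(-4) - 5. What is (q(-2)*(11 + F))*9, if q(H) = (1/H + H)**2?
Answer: -675/2 ≈ -337.50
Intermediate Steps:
q(H) = (H + 1/H)**2
F = -17 (F = -12 - 5 = -17)
(q(-2)*(11 + F))*9 = (((1 + (-2)**2)**2/(-2)**2)*(11 - 17))*9 = (((1 + 4)**2/4)*(-6))*9 = (((1/4)*5**2)*(-6))*9 = (((1/4)*25)*(-6))*9 = ((25/4)*(-6))*9 = -75/2*9 = -675/2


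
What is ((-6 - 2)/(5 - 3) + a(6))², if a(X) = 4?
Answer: 0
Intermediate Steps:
((-6 - 2)/(5 - 3) + a(6))² = ((-6 - 2)/(5 - 3) + 4)² = (-8/2 + 4)² = (-8*½ + 4)² = (-4 + 4)² = 0² = 0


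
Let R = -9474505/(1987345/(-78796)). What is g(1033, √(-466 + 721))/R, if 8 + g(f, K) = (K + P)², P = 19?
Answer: 60415288/37327654799 + 7551911*√255/74655309598 ≈ 0.0032339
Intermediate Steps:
g(f, K) = -8 + (19 + K)² (g(f, K) = -8 + (K + 19)² = -8 + (19 + K)²)
R = 149310619196/397469 (R = -9474505/(1987345*(-1/78796)) = -9474505/(-1987345/78796) = -9474505*(-78796/1987345) = 149310619196/397469 ≈ 3.7565e+5)
g(1033, √(-466 + 721))/R = (-8 + (19 + √(-466 + 721))²)/(149310619196/397469) = (-8 + (19 + √255)²)*(397469/149310619196) = -794938/37327654799 + 397469*(19 + √255)²/149310619196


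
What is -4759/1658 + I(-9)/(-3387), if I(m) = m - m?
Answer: -4759/1658 ≈ -2.8703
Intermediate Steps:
I(m) = 0
-4759/1658 + I(-9)/(-3387) = -4759/1658 + 0/(-3387) = -4759*1/1658 + 0*(-1/3387) = -4759/1658 + 0 = -4759/1658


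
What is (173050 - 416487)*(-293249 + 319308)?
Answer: -6343724783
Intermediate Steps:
(173050 - 416487)*(-293249 + 319308) = -243437*26059 = -6343724783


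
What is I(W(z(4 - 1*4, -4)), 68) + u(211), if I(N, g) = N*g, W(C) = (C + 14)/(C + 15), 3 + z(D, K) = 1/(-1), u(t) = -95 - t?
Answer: -2686/11 ≈ -244.18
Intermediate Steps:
z(D, K) = -4 (z(D, K) = -3 + 1/(-1) = -3 - 1 = -4)
W(C) = (14 + C)/(15 + C)
I(W(z(4 - 1*4, -4)), 68) + u(211) = ((14 - 4)/(15 - 4))*68 + (-95 - 1*211) = (10/11)*68 + (-95 - 211) = ((1/11)*10)*68 - 306 = (10/11)*68 - 306 = 680/11 - 306 = -2686/11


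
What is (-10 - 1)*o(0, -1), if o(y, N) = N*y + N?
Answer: 11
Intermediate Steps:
o(y, N) = N + N*y
(-10 - 1)*o(0, -1) = (-10 - 1)*(-(1 + 0)) = -(-11) = -11*(-1) = 11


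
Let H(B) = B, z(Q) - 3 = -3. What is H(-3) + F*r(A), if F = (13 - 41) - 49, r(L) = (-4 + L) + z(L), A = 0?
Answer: 305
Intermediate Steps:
z(Q) = 0 (z(Q) = 3 - 3 = 0)
r(L) = -4 + L (r(L) = (-4 + L) + 0 = -4 + L)
F = -77 (F = -28 - 49 = -77)
H(-3) + F*r(A) = -3 - 77*(-4 + 0) = -3 - 77*(-4) = -3 + 308 = 305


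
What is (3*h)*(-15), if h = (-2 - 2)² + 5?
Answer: -945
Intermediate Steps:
h = 21 (h = (-4)² + 5 = 16 + 5 = 21)
(3*h)*(-15) = (3*21)*(-15) = 63*(-15) = -945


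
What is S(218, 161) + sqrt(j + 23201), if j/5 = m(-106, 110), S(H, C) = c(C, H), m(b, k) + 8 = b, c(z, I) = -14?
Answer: -14 + sqrt(22631) ≈ 136.44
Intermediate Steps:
m(b, k) = -8 + b
S(H, C) = -14
j = -570 (j = 5*(-8 - 106) = 5*(-114) = -570)
S(218, 161) + sqrt(j + 23201) = -14 + sqrt(-570 + 23201) = -14 + sqrt(22631)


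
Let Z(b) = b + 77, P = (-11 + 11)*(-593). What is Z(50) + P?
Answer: 127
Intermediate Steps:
P = 0 (P = 0*(-593) = 0)
Z(b) = 77 + b
Z(50) + P = (77 + 50) + 0 = 127 + 0 = 127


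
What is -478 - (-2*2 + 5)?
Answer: -479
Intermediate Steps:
-478 - (-2*2 + 5) = -478 - (-4 + 5) = -478 - 1*1 = -478 - 1 = -479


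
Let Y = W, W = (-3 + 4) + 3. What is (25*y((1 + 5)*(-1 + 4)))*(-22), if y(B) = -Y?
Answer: 2200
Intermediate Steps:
W = 4 (W = 1 + 3 = 4)
Y = 4
y(B) = -4 (y(B) = -1*4 = -4)
(25*y((1 + 5)*(-1 + 4)))*(-22) = (25*(-4))*(-22) = -100*(-22) = 2200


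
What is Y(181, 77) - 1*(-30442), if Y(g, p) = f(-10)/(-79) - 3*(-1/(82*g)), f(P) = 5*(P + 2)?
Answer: 35694386873/1172518 ≈ 30443.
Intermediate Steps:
f(P) = 10 + 5*P (f(P) = 5*(2 + P) = 10 + 5*P)
Y(g, p) = 40/79 + 3/(82*g) (Y(g, p) = (10 + 5*(-10))/(-79) - 3*(-1/(82*g)) = (10 - 50)*(-1/79) - (-3)/(82*g) = -40*(-1/79) + 3/(82*g) = 40/79 + 3/(82*g))
Y(181, 77) - 1*(-30442) = (1/6478)*(237 + 3280*181)/181 - 1*(-30442) = (1/6478)*(1/181)*(237 + 593680) + 30442 = (1/6478)*(1/181)*593917 + 30442 = 593917/1172518 + 30442 = 35694386873/1172518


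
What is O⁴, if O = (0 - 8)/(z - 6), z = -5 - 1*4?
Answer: 4096/50625 ≈ 0.080909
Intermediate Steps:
z = -9 (z = -5 - 4 = -9)
O = 8/15 (O = (0 - 8)/(-9 - 6) = -8/(-15) = -8*(-1/15) = 8/15 ≈ 0.53333)
O⁴ = (8/15)⁴ = 4096/50625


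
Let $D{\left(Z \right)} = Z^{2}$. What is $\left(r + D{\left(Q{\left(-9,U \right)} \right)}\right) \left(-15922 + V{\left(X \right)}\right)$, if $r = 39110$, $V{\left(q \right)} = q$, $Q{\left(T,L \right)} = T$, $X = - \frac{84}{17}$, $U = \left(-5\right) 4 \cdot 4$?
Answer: $- \frac{10611276778}{17} \approx -6.2419 \cdot 10^{8}$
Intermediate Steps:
$U = -80$ ($U = \left(-20\right) 4 = -80$)
$X = - \frac{84}{17}$ ($X = \left(-84\right) \frac{1}{17} = - \frac{84}{17} \approx -4.9412$)
$\left(r + D{\left(Q{\left(-9,U \right)} \right)}\right) \left(-15922 + V{\left(X \right)}\right) = \left(39110 + \left(-9\right)^{2}\right) \left(-15922 - \frac{84}{17}\right) = \left(39110 + 81\right) \left(- \frac{270758}{17}\right) = 39191 \left(- \frac{270758}{17}\right) = - \frac{10611276778}{17}$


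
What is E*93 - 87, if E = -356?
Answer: -33195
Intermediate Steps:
E*93 - 87 = -356*93 - 87 = -33108 - 87 = -33195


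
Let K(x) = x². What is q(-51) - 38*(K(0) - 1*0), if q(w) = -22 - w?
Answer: 29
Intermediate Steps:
q(-51) - 38*(K(0) - 1*0) = (-22 - 1*(-51)) - 38*(0² - 1*0) = (-22 + 51) - 38*(0 + 0) = 29 - 38*0 = 29 - 1*0 = 29 + 0 = 29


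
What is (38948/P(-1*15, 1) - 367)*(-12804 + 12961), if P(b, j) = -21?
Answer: -1046405/3 ≈ -3.4880e+5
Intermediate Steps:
(38948/P(-1*15, 1) - 367)*(-12804 + 12961) = (38948/(-21) - 367)*(-12804 + 12961) = (38948*(-1/21) - 367)*157 = (-5564/3 - 367)*157 = -6665/3*157 = -1046405/3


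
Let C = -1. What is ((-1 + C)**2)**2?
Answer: 16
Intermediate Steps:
((-1 + C)**2)**2 = ((-1 - 1)**2)**2 = ((-2)**2)**2 = 4**2 = 16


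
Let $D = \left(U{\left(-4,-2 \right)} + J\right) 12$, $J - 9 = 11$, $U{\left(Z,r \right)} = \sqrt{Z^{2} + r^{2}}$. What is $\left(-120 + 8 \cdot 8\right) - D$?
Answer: $-296 - 24 \sqrt{5} \approx -349.67$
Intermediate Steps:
$J = 20$ ($J = 9 + 11 = 20$)
$D = 240 + 24 \sqrt{5}$ ($D = \left(\sqrt{\left(-4\right)^{2} + \left(-2\right)^{2}} + 20\right) 12 = \left(\sqrt{16 + 4} + 20\right) 12 = \left(\sqrt{20} + 20\right) 12 = \left(2 \sqrt{5} + 20\right) 12 = \left(20 + 2 \sqrt{5}\right) 12 = 240 + 24 \sqrt{5} \approx 293.67$)
$\left(-120 + 8 \cdot 8\right) - D = \left(-120 + 8 \cdot 8\right) - \left(240 + 24 \sqrt{5}\right) = \left(-120 + 64\right) - \left(240 + 24 \sqrt{5}\right) = -56 - \left(240 + 24 \sqrt{5}\right) = -296 - 24 \sqrt{5}$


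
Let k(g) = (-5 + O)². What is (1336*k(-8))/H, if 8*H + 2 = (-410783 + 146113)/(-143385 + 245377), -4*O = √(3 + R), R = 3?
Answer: -727922272/12333 - 71716480*√6/12333 ≈ -73266.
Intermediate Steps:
O = -√6/4 (O = -√(3 + 3)/4 = -√6/4 ≈ -0.61237)
k(g) = (-5 - √6/4)²
H = -12333/21472 (H = -¼ + ((-410783 + 146113)/(-143385 + 245377))/8 = -¼ + (-264670/101992)/8 = -¼ + (-264670*1/101992)/8 = -¼ + (⅛)*(-6965/2684) = -¼ - 6965/21472 = -12333/21472 ≈ -0.57438)
(1336*k(-8))/H = (1336*((20 + √6)²/16))/(-12333/21472) = (167*(20 + √6)²/2)*(-21472/12333) = -1792912*(20 + √6)²/12333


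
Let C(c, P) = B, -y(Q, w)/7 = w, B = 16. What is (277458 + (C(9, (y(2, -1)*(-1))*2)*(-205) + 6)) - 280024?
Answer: -5840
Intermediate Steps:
y(Q, w) = -7*w
C(c, P) = 16
(277458 + (C(9, (y(2, -1)*(-1))*2)*(-205) + 6)) - 280024 = (277458 + (16*(-205) + 6)) - 280024 = (277458 + (-3280 + 6)) - 280024 = (277458 - 3274) - 280024 = 274184 - 280024 = -5840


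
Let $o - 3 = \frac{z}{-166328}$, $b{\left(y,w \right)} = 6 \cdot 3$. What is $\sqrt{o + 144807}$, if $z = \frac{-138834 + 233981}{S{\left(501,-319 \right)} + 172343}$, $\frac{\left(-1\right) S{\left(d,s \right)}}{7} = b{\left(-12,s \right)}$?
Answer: $\frac{7 \sqrt{606213009467191834587478}}{14322254588} \approx 380.54$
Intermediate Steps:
$b{\left(y,w \right)} = 18$
$S{\left(d,s \right)} = -126$ ($S{\left(d,s \right)} = \left(-7\right) 18 = -126$)
$z = \frac{95147}{172217}$ ($z = \frac{-138834 + 233981}{-126 + 172343} = \frac{95147}{172217} \approx 0.55248$)
$o = \frac{85933432381}{28644509176}$ ($o = 3 + \frac{95147}{172217 \left(-166328\right)} = 3 + \frac{95147}{172217} \left(- \frac{1}{166328}\right) = 3 - \frac{95147}{28644509176} = \frac{85933432381}{28644509176} \approx 3.0$)
$\sqrt{o + 144807} = \sqrt{\frac{85933432381}{28644509176} + 144807} = \sqrt{\frac{4148011373681413}{28644509176}} = \frac{7 \sqrt{606213009467191834587478}}{14322254588}$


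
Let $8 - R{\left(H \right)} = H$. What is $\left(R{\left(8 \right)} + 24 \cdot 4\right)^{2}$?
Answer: $9216$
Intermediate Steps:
$R{\left(H \right)} = 8 - H$
$\left(R{\left(8 \right)} + 24 \cdot 4\right)^{2} = \left(\left(8 - 8\right) + 24 \cdot 4\right)^{2} = \left(\left(8 - 8\right) + 96\right)^{2} = \left(0 + 96\right)^{2} = 96^{2} = 9216$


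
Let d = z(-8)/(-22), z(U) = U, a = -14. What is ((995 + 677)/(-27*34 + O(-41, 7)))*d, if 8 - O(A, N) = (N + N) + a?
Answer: -304/455 ≈ -0.66813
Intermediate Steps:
O(A, N) = 22 - 2*N (O(A, N) = 8 - ((N + N) - 14) = 8 - (2*N - 14) = 8 - (-14 + 2*N) = 8 + (14 - 2*N) = 22 - 2*N)
d = 4/11 (d = -8/(-22) = -8*(-1/22) = 4/11 ≈ 0.36364)
((995 + 677)/(-27*34 + O(-41, 7)))*d = ((995 + 677)/(-27*34 + (22 - 2*7)))*(4/11) = (1672/(-918 + (22 - 14)))*(4/11) = (1672/(-918 + 8))*(4/11) = (1672/(-910))*(4/11) = (1672*(-1/910))*(4/11) = -836/455*4/11 = -304/455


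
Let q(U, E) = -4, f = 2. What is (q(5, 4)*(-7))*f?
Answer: 56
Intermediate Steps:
(q(5, 4)*(-7))*f = -4*(-7)*2 = 28*2 = 56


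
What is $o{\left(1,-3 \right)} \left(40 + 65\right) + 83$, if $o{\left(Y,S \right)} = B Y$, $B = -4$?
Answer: $-337$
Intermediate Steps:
$o{\left(Y,S \right)} = - 4 Y$
$o{\left(1,-3 \right)} \left(40 + 65\right) + 83 = \left(-4\right) 1 \left(40 + 65\right) + 83 = \left(-4\right) 105 + 83 = -420 + 83 = -337$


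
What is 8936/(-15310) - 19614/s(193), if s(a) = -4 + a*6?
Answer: -77650621/4416935 ≈ -17.580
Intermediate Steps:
s(a) = -4 + 6*a
8936/(-15310) - 19614/s(193) = 8936/(-15310) - 19614/(-4 + 6*193) = 8936*(-1/15310) - 19614/(-4 + 1158) = -4468/7655 - 19614/1154 = -4468/7655 - 19614*1/1154 = -4468/7655 - 9807/577 = -77650621/4416935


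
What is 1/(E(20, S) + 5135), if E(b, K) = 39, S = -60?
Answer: 1/5174 ≈ 0.00019327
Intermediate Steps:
1/(E(20, S) + 5135) = 1/(39 + 5135) = 1/5174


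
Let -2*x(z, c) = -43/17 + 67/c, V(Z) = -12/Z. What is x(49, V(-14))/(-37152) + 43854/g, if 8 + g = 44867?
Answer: 110905301339/113328906624 ≈ 0.97861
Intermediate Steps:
x(z, c) = 43/34 - 67/(2*c) (x(z, c) = -(-43/17 + 67/c)/2 = 43/34 - 67/(2*c))
g = 44859 (g = -8 + 44867 = 44859)
x(49, V(-14))/(-37152) + 43854/g = ((-1139 + 43*(-12/(-14)))/(34*((-12/(-14)))))/(-37152) + 43854/44859 = ((-1139 + 43*(-12*(-1/14)))/(34*((-12*(-1/14)))))*(-1/37152) + 43854*(1/44859) = ((-1139 + 43*(6/7))/(34*(6/7)))*(-1/37152) + 14618/14953 = ((1/34)*(7/6)*(-1139 + 258/7))*(-1/37152) + 14618/14953 = ((1/34)*(7/6)*(-7715/7))*(-1/37152) + 14618/14953 = -7715/204*(-1/37152) + 14618/14953 = 7715/7579008 + 14618/14953 = 110905301339/113328906624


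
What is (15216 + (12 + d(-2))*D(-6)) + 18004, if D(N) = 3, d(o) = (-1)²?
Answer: 33259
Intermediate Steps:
d(o) = 1
(15216 + (12 + d(-2))*D(-6)) + 18004 = (15216 + (12 + 1)*3) + 18004 = (15216 + 13*3) + 18004 = (15216 + 39) + 18004 = 15255 + 18004 = 33259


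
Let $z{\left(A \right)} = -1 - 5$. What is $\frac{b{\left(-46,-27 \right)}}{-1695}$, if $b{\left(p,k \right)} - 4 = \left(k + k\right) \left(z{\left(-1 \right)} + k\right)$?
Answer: $- \frac{1786}{1695} \approx -1.0537$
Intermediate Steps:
$z{\left(A \right)} = -6$ ($z{\left(A \right)} = -1 - 5 = -6$)
$b{\left(p,k \right)} = 4 + 2 k \left(-6 + k\right)$ ($b{\left(p,k \right)} = 4 + \left(k + k\right) \left(-6 + k\right) = 4 + 2 k \left(-6 + k\right)$)
$\frac{b{\left(-46,-27 \right)}}{-1695} = \frac{4 - -324 + 2 \left(-27\right)^{2}}{-1695} = \left(4 + 324 + 2 \cdot 729\right) \left(- \frac{1}{1695}\right) = \left(4 + 324 + 1458\right) \left(- \frac{1}{1695}\right) = 1786 \left(- \frac{1}{1695}\right) = - \frac{1786}{1695}$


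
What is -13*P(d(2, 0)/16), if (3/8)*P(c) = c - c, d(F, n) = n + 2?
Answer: 0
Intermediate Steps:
d(F, n) = 2 + n
P(c) = 0 (P(c) = 8*(c - c)/3 = (8/3)*0 = 0)
-13*P(d(2, 0)/16) = -13*0 = 0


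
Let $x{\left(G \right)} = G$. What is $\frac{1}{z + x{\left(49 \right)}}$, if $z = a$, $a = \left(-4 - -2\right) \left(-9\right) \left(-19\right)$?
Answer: $- \frac{1}{293} \approx -0.003413$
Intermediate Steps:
$a = -342$ ($a = \left(-4 + 2\right) \left(-9\right) \left(-19\right) = \left(-2\right) \left(-9\right) \left(-19\right) = 18 \left(-19\right) = -342$)
$z = -342$
$\frac{1}{z + x{\left(49 \right)}} = \frac{1}{-342 + 49} = \frac{1}{-293} = - \frac{1}{293}$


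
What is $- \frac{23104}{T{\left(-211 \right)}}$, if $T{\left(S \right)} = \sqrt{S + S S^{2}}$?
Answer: $\frac{11552 i \sqrt{9394142}}{4697071} \approx 7.538 i$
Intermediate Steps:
$T{\left(S \right)} = \sqrt{S + S^{3}}$
$- \frac{23104}{T{\left(-211 \right)}} = - \frac{23104}{\sqrt{-211 + \left(-211\right)^{3}}} = - \frac{23104}{\sqrt{-211 - 9393931}} = - \frac{23104}{\sqrt{-9394142}} = - \frac{23104}{i \sqrt{9394142}} = - 23104 \left(- \frac{i \sqrt{9394142}}{9394142}\right) = \frac{11552 i \sqrt{9394142}}{4697071}$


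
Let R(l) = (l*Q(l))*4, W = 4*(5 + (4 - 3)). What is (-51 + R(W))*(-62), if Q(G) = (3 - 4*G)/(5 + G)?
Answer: 645234/29 ≈ 22249.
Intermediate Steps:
Q(G) = (3 - 4*G)/(5 + G)
W = 24 (W = 4*(5 + 1) = 4*6 = 24)
R(l) = 4*l*(3 - 4*l)/(5 + l) (R(l) = (l*((3 - 4*l)/(5 + l)))*4 = (l*(3 - 4*l)/(5 + l))*4 = 4*l*(3 - 4*l)/(5 + l))
(-51 + R(W))*(-62) = (-51 + 4*24*(3 - 4*24)/(5 + 24))*(-62) = (-51 + 4*24*(3 - 96)/29)*(-62) = (-51 + 4*24*(1/29)*(-93))*(-62) = (-51 - 8928/29)*(-62) = -10407/29*(-62) = 645234/29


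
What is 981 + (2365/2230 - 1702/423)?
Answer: 184514485/188658 ≈ 978.04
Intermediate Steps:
981 + (2365/2230 - 1702/423) = 981 + (2365*(1/2230) - 1702*1/423) = 981 + (473/446 - 1702/423) = 981 - 559013/188658 = 184514485/188658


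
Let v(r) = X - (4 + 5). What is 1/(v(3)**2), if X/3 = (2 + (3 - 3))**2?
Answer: 1/9 ≈ 0.11111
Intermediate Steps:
X = 12 (X = 3*(2 + (3 - 3))**2 = 3*(2 + 0)**2 = 3*2**2 = 3*4 = 12)
v(r) = 3 (v(r) = 12 - (4 + 5) = 12 - 1*9 = 12 - 9 = 3)
1/(v(3)**2) = 1/(3**2) = 1/9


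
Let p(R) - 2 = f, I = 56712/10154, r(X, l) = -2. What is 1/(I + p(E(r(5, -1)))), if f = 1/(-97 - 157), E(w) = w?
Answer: 1289558/9776463 ≈ 0.13190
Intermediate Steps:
f = -1/254 (f = 1/(-254) = -1/254 ≈ -0.0039370)
I = 28356/5077 (I = 56712*(1/10154) = 28356/5077 ≈ 5.5852)
p(R) = 507/254 (p(R) = 2 - 1/254 = 507/254)
1/(I + p(E(r(5, -1)))) = 1/(28356/5077 + 507/254) = 1/(9776463/1289558) = 1289558/9776463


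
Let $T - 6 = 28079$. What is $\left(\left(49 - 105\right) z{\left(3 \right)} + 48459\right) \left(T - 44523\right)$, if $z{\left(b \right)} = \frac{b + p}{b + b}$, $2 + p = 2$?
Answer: $-796108778$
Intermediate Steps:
$p = 0$ ($p = -2 + 2 = 0$)
$T = 28085$ ($T = 6 + 28079 = 28085$)
$z{\left(b \right)} = \frac{1}{2}$ ($z{\left(b \right)} = \frac{b + 0}{b + b} = \frac{b}{2 b} = b \frac{1}{2 b} = \frac{1}{2}$)
$\left(\left(49 - 105\right) z{\left(3 \right)} + 48459\right) \left(T - 44523\right) = \left(\left(49 - 105\right) \frac{1}{2} + 48459\right) \left(28085 - 44523\right) = \left(\left(-56\right) \frac{1}{2} + 48459\right) \left(-16438\right) = \left(-28 + 48459\right) \left(-16438\right) = 48431 \left(-16438\right) = -796108778$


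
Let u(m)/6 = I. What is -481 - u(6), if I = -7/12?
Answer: -955/2 ≈ -477.50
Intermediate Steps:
I = -7/12 (I = -7*1/12 = -7/12 ≈ -0.58333)
u(m) = -7/2 (u(m) = 6*(-7/12) = -7/2)
-481 - u(6) = -481 - 1*(-7/2) = -481 + 7/2 = -955/2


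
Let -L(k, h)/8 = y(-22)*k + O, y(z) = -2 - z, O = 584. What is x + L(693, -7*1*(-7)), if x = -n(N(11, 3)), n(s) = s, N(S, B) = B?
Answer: -115555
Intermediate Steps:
x = -3 (x = -1*3 = -3)
L(k, h) = -4672 - 160*k (L(k, h) = -8*((-2 - 1*(-22))*k + 584) = -8*((-2 + 22)*k + 584) = -8*(20*k + 584) = -8*(584 + 20*k) = -4672 - 160*k)
x + L(693, -7*1*(-7)) = -3 + (-4672 - 160*693) = -3 + (-4672 - 110880) = -3 - 115552 = -115555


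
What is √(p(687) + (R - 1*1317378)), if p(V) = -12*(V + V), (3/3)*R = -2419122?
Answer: 2*I*√938247 ≈ 1937.3*I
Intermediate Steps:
R = -2419122
p(V) = -24*V
√(p(687) + (R - 1*1317378)) = √(-24*687 + (-2419122 - 1*1317378)) = √(-16488 + (-2419122 - 1317378)) = √(-16488 - 3736500) = √(-3752988) = 2*I*√938247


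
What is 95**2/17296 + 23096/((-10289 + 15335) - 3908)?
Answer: 204869433/9841424 ≈ 20.817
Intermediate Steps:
95**2/17296 + 23096/((-10289 + 15335) - 3908) = 9025*(1/17296) + 23096/(5046 - 3908) = 9025/17296 + 23096/1138 = 9025/17296 + 23096*(1/1138) = 9025/17296 + 11548/569 = 204869433/9841424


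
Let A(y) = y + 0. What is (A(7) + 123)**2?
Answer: 16900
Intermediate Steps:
A(y) = y
(A(7) + 123)**2 = (7 + 123)**2 = 130**2 = 16900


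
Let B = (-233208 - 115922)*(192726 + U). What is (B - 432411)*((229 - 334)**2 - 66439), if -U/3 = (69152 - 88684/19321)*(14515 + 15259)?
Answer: -2308644558982903248830166/19321 ≈ -1.1949e+20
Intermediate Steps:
U = -119333933680776/19321 (U = -3*(69152 - 88684/19321)*(14515 + 15259) = -3*(69152 - 88684*1/19321)*29774 = -3*(69152 - 88684/19321)*29774 = -4007991324*29774/19321 = -3*39777977893592/19321 = -119333933680776/19321 ≈ -6.1764e+9)
B = 41661756224886594900/19321 (B = (-233208 - 115922)*(192726 - 119333933680776/19321) = -349130*(-119330210021730/19321) = 41661756224886594900/19321 ≈ 2.1563e+15)
(B - 432411)*((229 - 334)**2 - 66439) = (41661756224886594900/19321 - 432411)*((229 - 334)**2 - 66439) = 41661756216531981969*((-105)**2 - 66439)/19321 = 41661756216531981969*(11025 - 66439)/19321 = (41661756216531981969/19321)*(-55414) = -2308644558982903248830166/19321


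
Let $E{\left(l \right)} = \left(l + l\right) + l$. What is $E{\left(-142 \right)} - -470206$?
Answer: $469780$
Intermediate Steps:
$E{\left(l \right)} = 3 l$ ($E{\left(l \right)} = 2 l + l = 3 l$)
$E{\left(-142 \right)} - -470206 = 3 \left(-142\right) - -470206 = -426 + 470206 = 469780$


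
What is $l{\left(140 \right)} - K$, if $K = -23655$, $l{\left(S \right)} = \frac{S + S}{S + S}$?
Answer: $23656$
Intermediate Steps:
$l{\left(S \right)} = 1$ ($l{\left(S \right)} = \frac{2 S}{2 S} = 2 S \frac{1}{2 S} = 1$)
$l{\left(140 \right)} - K = 1 - -23655 = 1 + 23655 = 23656$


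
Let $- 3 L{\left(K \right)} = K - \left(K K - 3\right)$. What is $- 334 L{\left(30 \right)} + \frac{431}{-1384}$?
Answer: $- \frac{133592415}{1384} \approx -96526.0$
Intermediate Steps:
$L{\left(K \right)} = -1 - \frac{K}{3} + \frac{K^{2}}{3}$ ($L{\left(K \right)} = - \frac{K - \left(K K - 3\right)}{3} = - \frac{K - \left(K^{2} - 3\right)}{3} = - \frac{K - \left(-3 + K^{2}\right)}{3} = - \frac{3 + K - K^{2}}{3} = -1 - \frac{K}{3} + \frac{K^{2}}{3}$)
$- 334 L{\left(30 \right)} + \frac{431}{-1384} = - 334 \left(-1 - 10 + \frac{30^{2}}{3}\right) + \frac{431}{-1384} = - 334 \left(-1 - 10 + \frac{1}{3} \cdot 900\right) + 431 \left(- \frac{1}{1384}\right) = - 334 \left(-1 - 10 + 300\right) - \frac{431}{1384} = \left(-334\right) 289 - \frac{431}{1384} = -96526 - \frac{431}{1384} = - \frac{133592415}{1384}$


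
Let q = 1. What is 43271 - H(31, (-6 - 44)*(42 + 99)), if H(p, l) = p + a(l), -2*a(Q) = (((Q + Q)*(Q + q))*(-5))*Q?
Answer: 1751764655740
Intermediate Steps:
a(Q) = 5*Q²*(1 + Q) (a(Q) = -((Q + Q)*(Q + 1))*(-5)*Q/2 = -((2*Q)*(1 + Q))*(-5)*Q/2 = -(2*Q*(1 + Q))*(-5)*Q/2 = -(-10*Q*(1 + Q))*Q/2 = -(-5)*Q²*(1 + Q) = 5*Q²*(1 + Q))
H(p, l) = p + 5*l²*(1 + l)
43271 - H(31, (-6 - 44)*(42 + 99)) = 43271 - (31 + 5*((-6 - 44)*(42 + 99))²*(1 + (-6 - 44)*(42 + 99))) = 43271 - (31 + 5*(-50*141)²*(1 - 50*141)) = 43271 - (31 + 5*(-7050)²*(1 - 7050)) = 43271 - (31 + 5*49702500*(-7049)) = 43271 - (31 - 1751764612500) = 43271 - 1*(-1751764612469) = 43271 + 1751764612469 = 1751764655740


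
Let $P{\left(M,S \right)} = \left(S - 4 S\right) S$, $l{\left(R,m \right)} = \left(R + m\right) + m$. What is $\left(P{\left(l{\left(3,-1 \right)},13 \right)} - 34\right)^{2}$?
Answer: $292681$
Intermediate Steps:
$l{\left(R,m \right)} = R + 2 m$
$P{\left(M,S \right)} = - 3 S^{2}$ ($P{\left(M,S \right)} = - 3 S S = - 3 S^{2}$)
$\left(P{\left(l{\left(3,-1 \right)},13 \right)} - 34\right)^{2} = \left(- 3 \cdot 13^{2} - 34\right)^{2} = \left(\left(-3\right) 169 - 34\right)^{2} = \left(-507 - 34\right)^{2} = \left(-541\right)^{2} = 292681$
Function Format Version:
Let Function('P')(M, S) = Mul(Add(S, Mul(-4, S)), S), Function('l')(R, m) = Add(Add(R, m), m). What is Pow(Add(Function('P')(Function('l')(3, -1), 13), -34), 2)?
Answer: 292681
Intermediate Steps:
Function('l')(R, m) = Add(R, Mul(2, m))
Function('P')(M, S) = Mul(-3, Pow(S, 2)) (Function('P')(M, S) = Mul(Mul(-3, S), S) = Mul(-3, Pow(S, 2)))
Pow(Add(Function('P')(Function('l')(3, -1), 13), -34), 2) = Pow(Add(Mul(-3, Pow(13, 2)), -34), 2) = Pow(Add(Mul(-3, 169), -34), 2) = Pow(Add(-507, -34), 2) = Pow(-541, 2) = 292681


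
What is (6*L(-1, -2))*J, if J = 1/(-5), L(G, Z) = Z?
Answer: 12/5 ≈ 2.4000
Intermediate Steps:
J = -⅕ ≈ -0.20000
(6*L(-1, -2))*J = (6*(-2))*(-⅕) = -12*(-⅕) = 12/5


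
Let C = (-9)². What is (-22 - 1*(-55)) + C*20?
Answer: 1653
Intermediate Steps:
C = 81
(-22 - 1*(-55)) + C*20 = (-22 - 1*(-55)) + 81*20 = (-22 + 55) + 1620 = 33 + 1620 = 1653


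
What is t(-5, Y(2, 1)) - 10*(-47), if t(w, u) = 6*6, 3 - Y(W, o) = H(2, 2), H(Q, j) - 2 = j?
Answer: 506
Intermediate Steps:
H(Q, j) = 2 + j
Y(W, o) = -1 (Y(W, o) = 3 - (2 + 2) = 3 - 1*4 = 3 - 4 = -1)
t(w, u) = 36
t(-5, Y(2, 1)) - 10*(-47) = 36 - 10*(-47) = 36 + 470 = 506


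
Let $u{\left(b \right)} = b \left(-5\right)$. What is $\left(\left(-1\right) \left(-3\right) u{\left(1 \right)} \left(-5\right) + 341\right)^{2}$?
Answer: $173056$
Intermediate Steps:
$u{\left(b \right)} = - 5 b$
$\left(\left(-1\right) \left(-3\right) u{\left(1 \right)} \left(-5\right) + 341\right)^{2} = \left(\left(-1\right) \left(-3\right) \left(\left(-5\right) 1\right) \left(-5\right) + 341\right)^{2} = \left(3 \left(-5\right) \left(-5\right) + 341\right)^{2} = \left(\left(-15\right) \left(-5\right) + 341\right)^{2} = \left(75 + 341\right)^{2} = 416^{2} = 173056$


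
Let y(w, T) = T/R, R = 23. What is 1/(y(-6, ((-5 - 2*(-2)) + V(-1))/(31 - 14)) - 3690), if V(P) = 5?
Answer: -391/1442786 ≈ -0.00027100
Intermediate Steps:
y(w, T) = T/23
1/(y(-6, ((-5 - 2*(-2)) + V(-1))/(31 - 14)) - 3690) = 1/((((-5 - 2*(-2)) + 5)/(31 - 14))/23 - 3690) = 1/((((-5 + 4) + 5)/17)/23 - 3690) = 1/(((-1 + 5)*(1/17))/23 - 3690) = 1/((4*(1/17))/23 - 3690) = 1/((1/23)*(4/17) - 3690) = 1/(4/391 - 3690) = 1/(-1442786/391) = -391/1442786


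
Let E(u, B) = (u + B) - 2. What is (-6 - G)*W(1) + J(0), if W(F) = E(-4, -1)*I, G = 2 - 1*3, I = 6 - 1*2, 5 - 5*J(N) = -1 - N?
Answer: 706/5 ≈ 141.20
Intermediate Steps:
J(N) = 6/5 + N/5 (J(N) = 1 - (-1 - N)/5 = 1 + (⅕ + N/5) = 6/5 + N/5)
I = 4 (I = 6 - 2 = 4)
G = -1 (G = 2 - 3 = -1)
E(u, B) = -2 + B + u (E(u, B) = (B + u) - 2 = -2 + B + u)
W(F) = -28 (W(F) = (-2 - 1 - 4)*4 = -7*4 = -28)
(-6 - G)*W(1) + J(0) = (-6 - 1*(-1))*(-28) + (6/5 + (⅕)*0) = (-6 + 1)*(-28) + (6/5 + 0) = -5*(-28) + 6/5 = 140 + 6/5 = 706/5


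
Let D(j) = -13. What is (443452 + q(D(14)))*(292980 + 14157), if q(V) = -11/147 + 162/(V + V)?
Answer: 86758495613638/637 ≈ 1.3620e+11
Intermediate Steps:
q(V) = -11/147 + 81/V (q(V) = -11*1/147 + 162/((2*V)) = -11/147 + 162*(1/(2*V)) = -11/147 + 81/V)
(443452 + q(D(14)))*(292980 + 14157) = (443452 + (-11/147 + 81/(-13)))*(292980 + 14157) = (443452 + (-11/147 + 81*(-1/13)))*307137 = (443452 + (-11/147 - 81/13))*307137 = (443452 - 12050/1911)*307137 = (847424722/1911)*307137 = 86758495613638/637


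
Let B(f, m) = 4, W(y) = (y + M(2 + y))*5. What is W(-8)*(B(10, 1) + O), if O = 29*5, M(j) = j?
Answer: -10430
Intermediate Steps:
W(y) = 10 + 10*y (W(y) = (y + (2 + y))*5 = (2 + 2*y)*5 = 10 + 10*y)
O = 145
W(-8)*(B(10, 1) + O) = (10 + 10*(-8))*(4 + 145) = (10 - 80)*149 = -70*149 = -10430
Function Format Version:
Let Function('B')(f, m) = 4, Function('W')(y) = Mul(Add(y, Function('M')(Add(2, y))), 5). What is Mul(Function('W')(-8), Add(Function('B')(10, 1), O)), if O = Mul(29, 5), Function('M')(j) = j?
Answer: -10430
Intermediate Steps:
Function('W')(y) = Add(10, Mul(10, y)) (Function('W')(y) = Mul(Add(y, Add(2, y)), 5) = Mul(Add(2, Mul(2, y)), 5) = Add(10, Mul(10, y)))
O = 145
Mul(Function('W')(-8), Add(Function('B')(10, 1), O)) = Mul(Add(10, Mul(10, -8)), Add(4, 145)) = Mul(Add(10, -80), 149) = Mul(-70, 149) = -10430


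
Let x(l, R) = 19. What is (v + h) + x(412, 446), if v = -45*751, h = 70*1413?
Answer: 65134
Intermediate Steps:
h = 98910
v = -33795
(v + h) + x(412, 446) = (-33795 + 98910) + 19 = 65115 + 19 = 65134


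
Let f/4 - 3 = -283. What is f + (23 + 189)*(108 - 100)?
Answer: 576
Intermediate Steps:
f = -1120 (f = 12 + 4*(-283) = 12 - 1132 = -1120)
f + (23 + 189)*(108 - 100) = -1120 + (23 + 189)*(108 - 100) = -1120 + 212*8 = -1120 + 1696 = 576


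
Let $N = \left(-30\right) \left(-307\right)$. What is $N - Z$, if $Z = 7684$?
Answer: $1526$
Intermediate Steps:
$N = 9210$
$N - Z = 9210 - 7684 = 1526$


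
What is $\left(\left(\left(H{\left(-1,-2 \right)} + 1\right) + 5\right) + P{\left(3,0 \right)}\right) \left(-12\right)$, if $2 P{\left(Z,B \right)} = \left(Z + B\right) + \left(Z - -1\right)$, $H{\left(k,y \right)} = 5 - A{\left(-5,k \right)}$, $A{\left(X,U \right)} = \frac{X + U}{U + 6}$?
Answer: $- \frac{942}{5} \approx -188.4$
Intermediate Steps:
$A{\left(X,U \right)} = \frac{U + X}{6 + U}$
$H{\left(k,y \right)} = 5 - \frac{-5 + k}{6 + k}$ ($H{\left(k,y \right)} = 5 - \frac{k - 5}{6 + k} = 5 - \frac{-5 + k}{6 + k}$)
$P{\left(Z,B \right)} = \frac{1}{2} + Z + \frac{B}{2}$ ($P{\left(Z,B \right)} = \frac{\left(Z + B\right) + \left(Z - -1\right)}{2} = \frac{\left(B + Z\right) + \left(Z + 1\right)}{2} = \frac{\left(B + Z\right) + \left(1 + Z\right)}{2} = \frac{1 + B + 2 Z}{2} = \frac{1}{2} + Z + \frac{B}{2}$)
$\left(\left(\left(H{\left(-1,-2 \right)} + 1\right) + 5\right) + P{\left(3,0 \right)}\right) \left(-12\right) = \left(\left(\left(\frac{35 + 4 \left(-1\right)}{6 - 1} + 1\right) + 5\right) + \left(\frac{1}{2} + 3 + \frac{1}{2} \cdot 0\right)\right) \left(-12\right) = \left(\left(\left(\frac{35 - 4}{5} + 1\right) + 5\right) + \left(\frac{1}{2} + 3 + 0\right)\right) \left(-12\right) = \left(\left(\left(\frac{1}{5} \cdot 31 + 1\right) + 5\right) + \frac{7}{2}\right) \left(-12\right) = \left(\left(\left(\frac{31}{5} + 1\right) + 5\right) + \frac{7}{2}\right) \left(-12\right) = \left(\left(\frac{36}{5} + 5\right) + \frac{7}{2}\right) \left(-12\right) = \left(\frac{61}{5} + \frac{7}{2}\right) \left(-12\right) = \frac{157}{10} \left(-12\right) = - \frac{942}{5}$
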